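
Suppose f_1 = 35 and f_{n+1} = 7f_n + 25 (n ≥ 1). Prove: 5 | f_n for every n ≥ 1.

Base case: f_1 = 35 = 5·7, so 5 | f_1.
Assume 5 | f_m, so f_m = 5t for some integer t.
Then f_{m+1} = 7f_m + 25 = 7·(5t) + 25 = 5(7t + 5), so 5 | f_{m+1}.
By induction, 5 | f_n for all n ≥ 1.

5 | f_n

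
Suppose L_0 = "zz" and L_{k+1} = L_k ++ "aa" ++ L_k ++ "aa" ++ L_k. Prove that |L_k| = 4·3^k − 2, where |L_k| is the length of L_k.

Base case: |L_0| = 2, and 4·3^0 − 2 = 2.
Assume |L_j| = 4·3^j − 2.
Then |L_{j+1}| = 3|L_j| + 4 = 3(4·3^j − 2) + 4 = 4·3^{j+1} − 6 + 4 = 4·3^{j+1} − 2.
So the formula holds for j+1, and by induction |L_k| = 4·3^k − 2 for all k ≥ 0.

|L_k| = 4·3^k − 2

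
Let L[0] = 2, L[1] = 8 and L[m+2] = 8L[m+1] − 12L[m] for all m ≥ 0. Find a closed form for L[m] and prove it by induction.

Claim: L[m] = 2^m + 6^m.

Base cases: L[0] = 2 and 2^0 + 6^0 = 2; L[1] = 8 and 2^1 + 6^1 = 8.
Assume L[i] = 2^i + 6^i for all 0 ≤ i ≤ j, where j ≥ 1.
Then L[j+1] = 8L[j] − 12L[j−1] = 8·(2^j + 6^j) − 12·(2^{j−1} + 6^{j−1}) = (8·2 − 12)2^{j−1} + (8·6 − 12)6^{j−1} = 4·2^{j−1} + 36·6^{j−1} = 2^{j+1} + 6^{j+1}.
This completes the inductive step, so L[m] = 2^m + 6^m for all m ≥ 0.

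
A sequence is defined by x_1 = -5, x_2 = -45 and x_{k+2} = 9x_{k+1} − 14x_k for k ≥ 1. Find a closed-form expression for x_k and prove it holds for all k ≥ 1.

Claim: x_k = -7^k + 2^k.

Base cases: x_1 = -5 and -7^1 + 2^1 = -5; x_2 = -45 and -7^2 + 2^2 = -45.
Assume x_j = -7^j + 2^j for all 1 ≤ j ≤ r, where r ≥ 2.
Then x_{r+1} = 9x_r − 14x_{r−1} = 9·(-7^r + 2^r) − 14·(-7^{r−1} + 2^{r−1}) = -(9·7 − 14)7^{r−1} + (9·2 − 14)2^{r−1} = -49·7^{r−1} + 4·2^{r−1} = -7^{r+1} + 2^{r+1}.
By strong induction, x_k = -7^k + 2^k for all k ≥ 1.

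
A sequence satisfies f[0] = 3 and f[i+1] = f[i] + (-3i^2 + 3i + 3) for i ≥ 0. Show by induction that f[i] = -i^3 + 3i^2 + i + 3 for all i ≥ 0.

Base case: f[0] = 3, and -0^3 + 3·0^2 + 0 + 3 = 3.
Assume f[r] = -r^3 + 3r^2 + r + 3.
Then f[r+1] = f[r] + (-3r^2 + 3r + 3) = (-r^3 + 3r^2 + r + 3) + (-3r^2 + 3r + 3) = -r^3 + 4r + 6,
and -(r+1)^3 + 3·(r+1)^2 + (r+1) + 3 = -r^3 + 4r + 6.
This completes the inductive step, so f[i] = -i^3 + 3i^2 + i + 3 for all i ≥ 0.

f[i] = -i^3 + 3i^2 + i + 3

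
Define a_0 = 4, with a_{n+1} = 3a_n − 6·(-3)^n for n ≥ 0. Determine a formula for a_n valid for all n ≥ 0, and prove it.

Claim: a_n = 3·3^n + (-3)^n.

Base case: a_0 = 4, and 3·3^0 + (-3)^0 = 3 + 1 = 4.
Assume a_j = 3·3^j + (-3)^j for some j ≥ 0.
Then a_{j+1} = 3a_j − 6·(-3)^j = 3·(3·3^j + (-3)^j) − 6·(-3)^j = 3·3^{j+1} + 3·(-3)^j − 6·(-3)^j = 3·3^{j+1} − 3·(-3)^j = 3·3^{j+1} + (-3)^{j+1}.
By induction, a_n = 3·3^n + (-3)^n for all n ≥ 0.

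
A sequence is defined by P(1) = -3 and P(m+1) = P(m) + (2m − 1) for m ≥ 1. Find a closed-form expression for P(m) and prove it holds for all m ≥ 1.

Claim: P(m) = m^2 − 2m − 2.

Base case: P(1) = -3, and 1^2 − 2·1 − 2 = -3.
Assume P(k) = k^2 − 2k − 2.
Then P(k+1) = P(k) + (2k − 1) = (k^2 − 2k − 2) + (2k − 1) = k^2 − 3,
and (k+1)^2 − 2·(k+1) − 2 = k^2 − 3.
This completes the inductive step, so P(m) = m^2 − 2m − 2 for all m ≥ 1.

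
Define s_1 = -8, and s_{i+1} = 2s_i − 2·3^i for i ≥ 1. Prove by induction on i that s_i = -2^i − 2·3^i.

Base case: s_1 = -8, and -2^1 − 2·3^1 = -2 − 6 = -8.
Assume s_k = -2^k − 2·3^k for some k ≥ 1.
Then s_{k+1} = 2s_k − 2·3^k = 2·(-2^k − 2·3^k) − 2·3^k = -2^{k+1} − 4·3^k − 2·3^k = -2^{k+1} − 6·3^k = -2^{k+1} − 2·3^{k+1}.
Hence s_i = -2^i − 2·3^i for every i ≥ 1, by induction.

s_i = -2^i − 2·3^i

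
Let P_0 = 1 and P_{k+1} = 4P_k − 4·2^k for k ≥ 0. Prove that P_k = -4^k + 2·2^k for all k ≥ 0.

Base case: P_0 = 1, and -4^0 + 2·2^0 = -1 + 2 = 1.
Assume P_r = -4^r + 2·2^r for some r ≥ 0.
Then P_{r+1} = 4P_r − 4·2^r = 4·(-4^r + 2·2^r) − 4·2^r = -4^{r+1} + 8·2^r − 4·2^r = -4^{r+1} + 4·2^r = -4^{r+1} + 2·2^{r+1}.
By induction, P_k = -4^k + 2·2^k for all k ≥ 0.

P_k = -4^k + 2·2^k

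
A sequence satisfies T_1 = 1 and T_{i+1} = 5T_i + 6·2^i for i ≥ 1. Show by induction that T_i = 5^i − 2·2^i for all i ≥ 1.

Base case: T_1 = 1, and 5^1 − 2·2^1 = 5 − 4 = 1.
Assume T_k = 5^k − 2·2^k for some k ≥ 1.
Then T_{k+1} = 5T_k + 6·2^k = 5·(5^k − 2·2^k) + 6·2^k = 5^{k+1} − 10·2^k + 6·2^k = 5^{k+1} − 4·2^k = 5^{k+1} − 2·2^{k+1}.
Hence T_i = 5^i − 2·2^i for every i ≥ 1, by induction.

T_i = 5^i − 2·2^i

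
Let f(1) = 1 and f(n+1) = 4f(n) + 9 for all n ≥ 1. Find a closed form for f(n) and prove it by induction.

Claim: f(n) = 4^n − 3.

Base case: f(1) = 1, and 4^1 − 3 = 4 − 3 = 1.
Assume f(r) = 4^r − 3 for some r ≥ 1.
Then f(r+1) = 4f(r) + 9 = 4·(4^r − 3) + 9 = 4^{r+1} − 12 + 9 = 4^{r+1} − 3.
So the formula holds for r+1, and by induction f(n) = 4^n − 3 for all n ≥ 1.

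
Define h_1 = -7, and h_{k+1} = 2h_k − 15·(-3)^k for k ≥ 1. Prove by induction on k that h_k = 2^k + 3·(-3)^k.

Base case: h_1 = -7, and 2^1 + 3·(-3)^1 = 2 − 9 = -7.
Assume h_m = 2^m + 3·(-3)^m for some m ≥ 1.
Then h_{m+1} = 2h_m − 15·(-3)^m = 2·(2^m + 3·(-3)^m) − 15·(-3)^m = 2^{m+1} + 6·(-3)^m − 15·(-3)^m = 2^{m+1} − 9·(-3)^m = 2^{m+1} + 3·(-3)^{m+1}.
Hence h_k = 2^k + 3·(-3)^k for every k ≥ 1, by induction.

h_k = 2^k + 3·(-3)^k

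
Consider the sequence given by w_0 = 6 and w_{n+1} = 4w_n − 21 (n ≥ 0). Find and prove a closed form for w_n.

Claim: w_n = -4^n + 7.

Base case: w_0 = 6, and -4^0 + 7 = -1 + 7 = 6.
Assume w_m = -4^m + 7 for some m ≥ 0.
Then w_{m+1} = 4w_m − 21 = 4·(-4^m + 7) − 21 = -4^{m+1} + 28 − 21 = -4^{m+1} + 7.
This completes the inductive step, so w_n = -4^n + 7 for all n ≥ 0.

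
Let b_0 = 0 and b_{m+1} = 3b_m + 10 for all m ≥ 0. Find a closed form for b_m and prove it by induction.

Claim: b_m = 5·3^m − 5.

Base case: b_0 = 0, and 5·3^0 − 5 = 5 − 5 = 0.
Assume b_j = 5·3^j − 5 for some j ≥ 0.
Then b_{j+1} = 3b_j + 10 = 3·(5·3^j − 5) + 10 = 15·3^j − 15 + 10 = 5·3^{j+1} − 5.
Hence b_m = 5·3^m − 5 for every m ≥ 0, by induction.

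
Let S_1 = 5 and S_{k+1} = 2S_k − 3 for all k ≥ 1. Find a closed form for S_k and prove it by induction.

Claim: S_k = 2^k + 3.

Base case: S_1 = 5, and 2^1 + 3 = 2 + 3 = 5.
Assume S_j = 2^j + 3 for some j ≥ 1.
Then S_{j+1} = 2S_j − 3 = 2·(2^j + 3) − 3 = 2^{j+1} + 6 − 3 = 2^{j+1} + 3.
This completes the inductive step, so S_k = 2^k + 3 for all k ≥ 1.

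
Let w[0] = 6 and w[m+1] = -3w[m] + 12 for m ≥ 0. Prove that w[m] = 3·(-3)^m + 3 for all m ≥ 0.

Base case: w[0] = 6, and 3·(-3)^0 + 3 = 3 + 3 = 6.
Assume w[r] = 3·(-3)^r + 3 for some r ≥ 0.
Then w[r+1] = -3w[r] + 12 = -3·(3·(-3)^r + 3) + 12 = -9·(-3)^r − 9 + 12 = 3·(-3)^{r+1} + 3.
By induction, w[m] = 3·(-3)^m + 3 for all m ≥ 0.

w[m] = 3·(-3)^m + 3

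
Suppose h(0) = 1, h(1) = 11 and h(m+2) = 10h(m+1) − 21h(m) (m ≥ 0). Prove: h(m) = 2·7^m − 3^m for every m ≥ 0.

Base cases: h(0) = 1 and 2·7^0 − 3^0 = 1; h(1) = 11 and 2·7^1 − 3^1 = 11.
Assume h(i) = 2·7^i − 3^i for all 0 ≤ i ≤ j, where j ≥ 1.
Then h(j+1) = 10h(j) − 21h(j−1) = 10·(2·7^j − 3^j) − 21·(2·7^{j−1} − 3^{j−1}) = 2·(10·7 − 21)7^{j−1} − (10·3 − 21)3^{j−1} = 98·7^{j−1} − 9·3^{j−1} = 2·7^{j+1} − 3^{j+1}.
This completes the inductive step, so h(m) = 2·7^m − 3^m for all m ≥ 0.

h(m) = 2·7^m − 3^m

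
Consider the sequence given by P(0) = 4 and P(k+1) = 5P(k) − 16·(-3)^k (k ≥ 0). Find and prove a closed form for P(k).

Claim: P(k) = 2·5^k + 2·(-3)^k.

Base case: P(0) = 4, and 2·5^0 + 2·(-3)^0 = 2 + 2 = 4.
Assume P(r) = 2·5^r + 2·(-3)^r for some r ≥ 0.
Then P(r+1) = 5P(r) − 16·(-3)^r = 5·(2·5^r + 2·(-3)^r) − 16·(-3)^r = 2·5^{r+1} + 10·(-3)^r − 16·(-3)^r = 2·5^{r+1} − 6·(-3)^r = 2·5^{r+1} + 2·(-3)^{r+1}.
So the formula holds for r+1, and by induction P(k) = 2·5^k + 2·(-3)^k for all k ≥ 0.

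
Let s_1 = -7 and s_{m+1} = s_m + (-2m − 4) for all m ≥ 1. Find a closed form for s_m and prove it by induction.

Claim: s_m = -m^2 − 3m − 3.

Base case: s_1 = -7, and -1^2 − 3·1 − 3 = -7.
Assume s_j = -j^2 − 3j − 3.
Then s_{j+1} = s_j + (-2j − 4) = (-j^2 − 3j − 3) + (-2j − 4) = -j^2 − 5j − 7,
and -(j+1)^2 − 3·(j+1) − 3 = -j^2 − 5j − 7.
This completes the inductive step, so s_m = -m^2 − 3m − 3 for all m ≥ 1.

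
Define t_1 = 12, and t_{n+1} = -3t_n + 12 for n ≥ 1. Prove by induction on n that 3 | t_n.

Base case: t_1 = 12 = 3·4, so 3 | t_1.
Assume 3 | t_j, so t_j = 3s for some integer s.
Then t_{j+1} = -3t_j + 12 = -3·(3s) + 12 = 3(-3s + 4), so 3 | t_{j+1}.
So the property holds for j+1, and by induction 3 | t_n for all n ≥ 1.

3 | t_n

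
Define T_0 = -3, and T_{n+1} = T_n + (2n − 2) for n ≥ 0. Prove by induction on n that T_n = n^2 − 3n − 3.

Base case: T_0 = -3, and 0^2 − 3·0 − 3 = -3.
Assume T_k = k^2 − 3k − 3.
Then T_{k+1} = T_k + (2k − 2) = (k^2 − 3k − 3) + (2k − 2) = k^2 − k − 5,
and (k+1)^2 − 3·(k+1) − 3 = k^2 − k − 5.
By induction, T_n = n^2 − 3n − 3 for all n ≥ 0.

T_n = n^2 − 3n − 3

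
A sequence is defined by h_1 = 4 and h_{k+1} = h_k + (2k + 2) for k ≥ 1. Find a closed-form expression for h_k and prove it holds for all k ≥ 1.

Claim: h_k = k^2 + k + 2.

Base case: h_1 = 4, and 1^2 + 1 + 2 = 4.
Assume h_r = r^2 + r + 2.
Then h_{r+1} = h_r + (2r + 2) = (r^2 + r + 2) + (2r + 2) = r^2 + 3r + 4,
and (r+1)^2 + (r+1) + 2 = r^2 + 3r + 4.
Hence h_k = k^2 + k + 2 for every k ≥ 1, by induction.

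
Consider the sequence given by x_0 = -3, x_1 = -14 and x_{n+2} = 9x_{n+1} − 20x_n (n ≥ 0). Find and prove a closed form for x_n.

Claim: x_n = -4^n − 2·5^n.

Base cases: x_0 = -3 and -4^0 − 2·5^0 = -3; x_1 = -14 and -4^1 − 2·5^1 = -14.
Assume x_j = -4^j − 2·5^j for all 0 ≤ j ≤ m, where m ≥ 1.
Then x_{m+1} = 9x_m − 20x_{m−1} = 9·(-4^m − 2·5^m) − 20·(-4^{m−1} − 2·5^{m−1}) = -(9·4 − 20)4^{m−1} − 2·(9·5 − 20)5^{m−1} = -16·4^{m−1} − 50·5^{m−1} = -4^{m+1} − 2·5^{m+1}.
By strong induction, x_n = -4^n − 2·5^n for all n ≥ 0.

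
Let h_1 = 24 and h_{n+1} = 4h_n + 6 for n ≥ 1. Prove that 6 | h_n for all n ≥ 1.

Base case: h_1 = 24 = 6·4, so 6 | h_1.
Assume 6 | h_r, so h_r = 6t for some integer t.
Then h_{r+1} = 4h_r + 6 = 4·(6t) + 6 = 6(4t + 1), so 6 | h_{r+1}.
So the property holds for r+1, and by induction 6 | h_n for all n ≥ 1.

6 | h_n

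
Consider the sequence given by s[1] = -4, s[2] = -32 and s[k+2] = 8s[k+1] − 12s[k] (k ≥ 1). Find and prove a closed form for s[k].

Claim: s[k] = -6^k + 2^k.

Base cases: s[1] = -4 and -6^1 + 2^1 = -4; s[2] = -32 and -6^2 + 2^2 = -32.
Assume s[i] = -6^i + 2^i for all 1 ≤ i ≤ j, where j ≥ 2.
Then s[j+1] = 8s[j] − 12s[j−1] = 8·(-6^j + 2^j) − 12·(-6^{j−1} + 2^{j−1}) = -(8·6 − 12)6^{j−1} + (8·2 − 12)2^{j−1} = -36·6^{j−1} + 4·2^{j−1} = -6^{j+1} + 2^{j+1}.
Hence s[k] = -6^k + 2^k for every k ≥ 1, by strong induction.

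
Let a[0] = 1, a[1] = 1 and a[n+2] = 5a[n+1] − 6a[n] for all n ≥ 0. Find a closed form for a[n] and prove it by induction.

Claim: a[n] = 2·2^n − 3^n.

Base cases: a[0] = 1 and 2·2^0 − 3^0 = 1; a[1] = 1 and 2·2^1 − 3^1 = 1.
Assume a[j] = 2·2^j − 3^j for all 0 ≤ j ≤ m, where m ≥ 1.
Then a[m+1] = 5a[m] − 6a[m−1] = 5·(2·2^m − 3^m) − 6·(2·2^{m−1} − 3^{m−1}) = 2·(5·2 − 6)2^{m−1} − (5·3 − 6)3^{m−1} = 8·2^{m−1} − 9·3^{m−1} = 2·2^{m+1} − 3^{m+1}.
Hence a[n] = 2·2^n − 3^n for every n ≥ 0, by strong induction.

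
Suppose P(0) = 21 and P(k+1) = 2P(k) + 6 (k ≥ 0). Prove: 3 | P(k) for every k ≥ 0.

Base case: P(0) = 21 = 3·7, so 3 | P(0).
Assume 3 | P(m), so P(m) = 3t for some integer t.
Then P(m+1) = 2P(m) + 6 = 2·(3t) + 6 = 3(2t + 2), so 3 | P(m+1).
This completes the inductive step, so 3 | P(k) for all k ≥ 0.

3 | P(k)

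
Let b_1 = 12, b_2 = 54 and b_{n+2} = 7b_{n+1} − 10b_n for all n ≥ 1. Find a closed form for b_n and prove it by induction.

Claim: b_n = 2·5^n + 2^n.

Base cases: b_1 = 12 and 2·5^1 + 2^1 = 12; b_2 = 54 and 2·5^2 + 2^2 = 54.
Assume b_j = 2·5^j + 2^j for all 1 ≤ j ≤ r, where r ≥ 2.
Then b_{r+1} = 7b_r − 10b_{r−1} = 7·(2·5^r + 2^r) − 10·(2·5^{r−1} + 2^{r−1}) = 2·(7·5 − 10)5^{r−1} + (7·2 − 10)2^{r−1} = 50·5^{r−1} + 4·2^{r−1} = 2·5^{r+1} + 2^{r+1}.
So the formula holds for r+1, and by strong induction b_n = 2·5^n + 2^n for all n ≥ 1.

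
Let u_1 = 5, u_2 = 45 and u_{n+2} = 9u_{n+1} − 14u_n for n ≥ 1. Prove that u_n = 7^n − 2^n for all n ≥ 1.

Base cases: u_1 = 5 and 7^1 − 2^1 = 5; u_2 = 45 and 7^2 − 2^2 = 45.
Assume u_i = 7^i − 2^i for all 1 ≤ i ≤ j, where j ≥ 2.
Then u_{j+1} = 9u_j − 14u_{j−1} = 9·(7^j − 2^j) − 14·(7^{j−1} − 2^{j−1}) = (9·7 − 14)7^{j−1} − (9·2 − 14)2^{j−1} = 49·7^{j−1} − 4·2^{j−1} = 7^{j+1} − 2^{j+1}.
By strong induction, u_n = 7^n − 2^n for all n ≥ 1.

u_n = 7^n − 2^n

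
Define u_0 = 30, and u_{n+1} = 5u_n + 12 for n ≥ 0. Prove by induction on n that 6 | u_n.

Base case: u_0 = 30 = 6·5, so 6 | u_0.
Assume 6 | u_k, so u_k = 6t for some integer t.
Then u_{k+1} = 5u_k + 12 = 5·(6t) + 12 = 6(5t + 2), so 6 | u_{k+1}.
So the property holds for k+1, and by induction 6 | u_n for all n ≥ 0.

6 | u_n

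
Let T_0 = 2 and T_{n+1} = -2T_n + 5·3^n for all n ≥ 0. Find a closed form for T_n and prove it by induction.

Claim: T_n = (-2)^n + 3^n.

Base case: T_0 = 2, and (-2)^0 + 3^0 = 1 + 1 = 2.
Assume T_k = (-2)^k + 3^k for some k ≥ 0.
Then T_{k+1} = -2T_k + 5·3^k = -2·((-2)^k + 3^k) + 5·3^k = (-2)^{k+1} − 2·3^k + 5·3^k = (-2)^{k+1} + 3·3^k = (-2)^{k+1} + 3^{k+1}.
By induction, T_n = (-2)^n + 3^n for all n ≥ 0.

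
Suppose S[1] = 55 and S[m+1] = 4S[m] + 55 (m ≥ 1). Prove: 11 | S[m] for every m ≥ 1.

Base case: S[1] = 55 = 11·5, so 11 | S[1].
Assume 11 | S[j], so S[j] = 11t for some integer t.
Then S[j+1] = 4S[j] + 55 = 4·(11t) + 55 = 11(4t + 5), so 11 | S[j+1].
By induction, 11 | S[m] for all m ≥ 1.

11 | S[m]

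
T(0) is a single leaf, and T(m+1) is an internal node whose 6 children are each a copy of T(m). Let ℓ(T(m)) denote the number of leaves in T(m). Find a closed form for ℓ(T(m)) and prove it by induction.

Claim: ℓ(T(m)) = 6^m.

Base case: ℓ(T(0)) = 1, and 6^0 = 1.
Assume ℓ(T(r)) = 6^r.
Then ℓ(T(r+1)) = 6·ℓ(T(r)) = 6·6^r = 6^{r+1}.
This completes the inductive step, so ℓ(T(m)) = 6^m for all m ≥ 0.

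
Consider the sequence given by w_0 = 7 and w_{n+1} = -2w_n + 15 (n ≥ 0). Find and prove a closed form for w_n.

Claim: w_n = 2·(-2)^n + 5.

Base case: w_0 = 7, and 2·(-2)^0 + 5 = 2 + 5 = 7.
Assume w_k = 2·(-2)^k + 5 for some k ≥ 0.
Then w_{k+1} = -2w_k + 15 = -2·(2·(-2)^k + 5) + 15 = -4·(-2)^k − 10 + 15 = 2·(-2)^{k+1} + 5.
Hence w_n = 2·(-2)^n + 5 for every n ≥ 0, by induction.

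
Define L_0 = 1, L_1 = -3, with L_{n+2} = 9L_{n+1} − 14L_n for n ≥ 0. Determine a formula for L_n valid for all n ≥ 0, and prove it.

Claim: L_n = -7^n + 2·2^n.

Base cases: L_0 = 1 and -7^0 + 2·2^0 = 1; L_1 = -3 and -7^1 + 2·2^1 = -3.
Assume L_j = -7^j + 2·2^j for all 0 ≤ j ≤ m, where m ≥ 1.
Then L_{m+1} = 9L_m − 14L_{m−1} = 9·(-7^m + 2·2^m) − 14·(-7^{m−1} + 2·2^{m−1}) = -(9·7 − 14)7^{m−1} + 2·(9·2 − 14)2^{m−1} = -49·7^{m−1} + 8·2^{m−1} = -7^{m+1} + 2·2^{m+1}.
By strong induction, L_n = -7^n + 2·2^n for all n ≥ 0.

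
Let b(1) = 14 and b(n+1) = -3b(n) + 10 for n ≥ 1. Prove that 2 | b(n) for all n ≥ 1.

Base case: b(1) = 14 = 2·7, so 2 | b(1).
Assume 2 | b(k), so b(k) = 2t for some integer t.
Then b(k+1) = -3b(k) + 10 = -3·(2t) + 10 = 2(-3t + 5), so 2 | b(k+1).
Hence 2 | b(n) for every n ≥ 1, by induction.

2 | b(n)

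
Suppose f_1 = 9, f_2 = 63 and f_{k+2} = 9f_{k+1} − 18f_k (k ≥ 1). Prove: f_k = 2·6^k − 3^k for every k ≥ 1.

Base cases: f_1 = 9 and 2·6^1 − 3^1 = 9; f_2 = 63 and 2·6^2 − 3^2 = 63.
Assume f_j = 2·6^j − 3^j for all 1 ≤ j ≤ r, where r ≥ 2.
Then f_{r+1} = 9f_r − 18f_{r−1} = 9·(2·6^r − 3^r) − 18·(2·6^{r−1} − 3^{r−1}) = 2·(9·6 − 18)6^{r−1} − (9·3 − 18)3^{r−1} = 72·6^{r−1} − 9·3^{r−1} = 2·6^{r+1} − 3^{r+1}.
So the formula holds for r+1, and by strong induction f_k = 2·6^k − 3^k for all k ≥ 1.

f_k = 2·6^k − 3^k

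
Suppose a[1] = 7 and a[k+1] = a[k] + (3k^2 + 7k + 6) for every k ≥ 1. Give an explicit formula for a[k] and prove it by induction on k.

Claim: a[k] = k^3 + 2k^2 + 3k + 1.

Base case: a[1] = 7, and 1^3 + 2·1^2 + 3·1 + 1 = 7.
Assume a[m] = m^3 + 2m^2 + 3m + 1.
Then a[m+1] = a[m] + (3m^2 + 7m + 6) = (m^3 + 2m^2 + 3m + 1) + (3m^2 + 7m + 6) = m^3 + 5m^2 + 10m + 7,
and (m+1)^3 + 2·(m+1)^2 + 3·(m+1) + 1 = m^3 + 5m^2 + 10m + 7.
This completes the inductive step, so a[k] = k^3 + 2k^2 + 3k + 1 for all k ≥ 1.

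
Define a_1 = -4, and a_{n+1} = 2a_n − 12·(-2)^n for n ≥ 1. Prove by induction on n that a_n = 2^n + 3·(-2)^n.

Base case: a_1 = -4, and 2^1 + 3·(-2)^1 = 2 − 6 = -4.
Assume a_r = 2^r + 3·(-2)^r for some r ≥ 1.
Then a_{r+1} = 2a_r − 12·(-2)^r = 2·(2^r + 3·(-2)^r) − 12·(-2)^r = 2^{r+1} + 6·(-2)^r − 12·(-2)^r = 2^{r+1} − 6·(-2)^r = 2^{r+1} + 3·(-2)^{r+1}.
This completes the inductive step, so a_n = 2^n + 3·(-2)^n for all n ≥ 1.

a_n = 2^n + 3·(-2)^n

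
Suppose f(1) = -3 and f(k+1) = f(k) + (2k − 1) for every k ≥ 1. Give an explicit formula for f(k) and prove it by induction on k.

Claim: f(k) = k^2 − 2k − 2.

Base case: f(1) = -3, and 1^2 − 2·1 − 2 = -3.
Assume f(r) = r^2 − 2r − 2.
Then f(r+1) = f(r) + (2r − 1) = (r^2 − 2r − 2) + (2r − 1) = r^2 − 3,
and (r+1)^2 − 2·(r+1) − 2 = r^2 − 3.
Hence f(k) = k^2 − 2k − 2 for every k ≥ 1, by induction.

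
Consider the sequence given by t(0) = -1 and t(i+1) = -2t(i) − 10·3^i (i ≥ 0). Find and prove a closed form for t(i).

Claim: t(i) = (-2)^i − 2·3^i.

Base case: t(0) = -1, and (-2)^0 − 2·3^0 = 1 − 2 = -1.
Assume t(j) = (-2)^j − 2·3^j for some j ≥ 0.
Then t(j+1) = -2t(j) − 10·3^j = -2·((-2)^j − 2·3^j) − 10·3^j = (-2)^{j+1} + 4·3^j − 10·3^j = (-2)^{j+1} − 6·3^j = (-2)^{j+1} − 2·3^{j+1}.
So the formula holds for j+1, and by induction t(i) = (-2)^i − 2·3^i for all i ≥ 0.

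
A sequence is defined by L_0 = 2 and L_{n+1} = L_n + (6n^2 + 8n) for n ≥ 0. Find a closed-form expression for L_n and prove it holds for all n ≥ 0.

Claim: L_n = 2n^3 + n^2 − 3n + 2.

Base case: L_0 = 2, and 2·0^3 + 0^2 − 3·0 + 2 = 2.
Assume L_k = 2k^3 + k^2 − 3k + 2.
Then L_{k+1} = L_k + (6k^2 + 8k) = (2k^3 + k^2 − 3k + 2) + (6k^2 + 8k) = 2k^3 + 7k^2 + 5k + 2,
and 2·(k+1)^3 + (k+1)^2 − 3·(k+1) + 2 = 2k^3 + 7k^2 + 5k + 2.
By induction, L_n = 2n^3 + n^2 − 3n + 2 for all n ≥ 0.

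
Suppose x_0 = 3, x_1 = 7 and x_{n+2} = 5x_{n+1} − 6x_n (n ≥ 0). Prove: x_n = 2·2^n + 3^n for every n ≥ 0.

Base cases: x_0 = 3 and 2·2^0 + 3^0 = 3; x_1 = 7 and 2·2^1 + 3^1 = 7.
Assume x_j = 2·2^j + 3^j for all 0 ≤ j ≤ k, where k ≥ 1.
Then x_{k+1} = 5x_k − 6x_{k−1} = 5·(2·2^k + 3^k) − 6·(2·2^{k−1} + 3^{k−1}) = 2·(5·2 − 6)2^{k−1} + (5·3 − 6)3^{k−1} = 8·2^{k−1} + 9·3^{k−1} = 2·2^{k+1} + 3^{k+1}.
By strong induction, x_n = 2·2^n + 3^n for all n ≥ 0.

x_n = 2·2^n + 3^n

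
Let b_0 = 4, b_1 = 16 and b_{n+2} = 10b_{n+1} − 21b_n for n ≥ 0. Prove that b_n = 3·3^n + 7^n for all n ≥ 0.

Base cases: b_0 = 4 and 3·3^0 + 7^0 = 4; b_1 = 16 and 3·3^1 + 7^1 = 16.
Assume b_j = 3·3^j + 7^j for all 0 ≤ j ≤ k, where k ≥ 1.
Then b_{k+1} = 10b_k − 21b_{k−1} = 10·(3·3^k + 7^k) − 21·(3·3^{k−1} + 7^{k−1}) = 3·(10·3 − 21)3^{k−1} + (10·7 − 21)7^{k−1} = 27·3^{k−1} + 49·7^{k−1} = 3·3^{k+1} + 7^{k+1}.
This completes the inductive step, so b_n = 3·3^n + 7^n for all n ≥ 0.

b_n = 3·3^n + 7^n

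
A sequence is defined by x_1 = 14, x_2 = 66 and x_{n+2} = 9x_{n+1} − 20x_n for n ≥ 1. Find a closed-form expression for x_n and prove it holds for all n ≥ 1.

Claim: x_n = 4^n + 2·5^n.

Base cases: x_1 = 14 and 4^1 + 2·5^1 = 14; x_2 = 66 and 4^2 + 2·5^2 = 66.
Assume x_j = 4^j + 2·5^j for all 1 ≤ j ≤ k, where k ≥ 2.
Then x_{k+1} = 9x_k − 20x_{k−1} = 9·(4^k + 2·5^k) − 20·(4^{k−1} + 2·5^{k−1}) = (9·4 − 20)4^{k−1} + 2·(9·5 − 20)5^{k−1} = 16·4^{k−1} + 50·5^{k−1} = 4^{k+1} + 2·5^{k+1}.
This completes the inductive step, so x_n = 4^n + 2·5^n for all n ≥ 1.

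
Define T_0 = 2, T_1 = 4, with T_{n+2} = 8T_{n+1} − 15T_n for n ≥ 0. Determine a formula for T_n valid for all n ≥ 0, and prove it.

Claim: T_n = 3·3^n − 5^n.

Base cases: T_0 = 2 and 3·3^0 − 5^0 = 2; T_1 = 4 and 3·3^1 − 5^1 = 4.
Assume T_j = 3·3^j − 5^j for all 0 ≤ j ≤ r, where r ≥ 1.
Then T_{r+1} = 8T_r − 15T_{r−1} = 8·(3·3^r − 5^r) − 15·(3·3^{r−1} − 5^{r−1}) = 3·(8·3 − 15)3^{r−1} − (8·5 − 15)5^{r−1} = 27·3^{r−1} − 25·5^{r−1} = 3·3^{r+1} − 5^{r+1}.
By strong induction, T_n = 3·3^n − 5^n for all n ≥ 0.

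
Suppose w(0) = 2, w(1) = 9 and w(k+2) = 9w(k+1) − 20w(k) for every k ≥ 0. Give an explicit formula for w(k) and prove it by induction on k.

Claim: w(k) = 4^k + 5^k.

Base cases: w(0) = 2 and 4^0 + 5^0 = 2; w(1) = 9 and 4^1 + 5^1 = 9.
Assume w(j) = 4^j + 5^j for all 0 ≤ j ≤ m, where m ≥ 1.
Then w(m+1) = 9w(m) − 20w(m−1) = 9·(4^m + 5^m) − 20·(4^{m−1} + 5^{m−1}) = (9·4 − 20)4^{m−1} + (9·5 − 20)5^{m−1} = 16·4^{m−1} + 25·5^{m−1} = 4^{m+1} + 5^{m+1}.
By strong induction, w(k) = 4^k + 5^k for all k ≥ 0.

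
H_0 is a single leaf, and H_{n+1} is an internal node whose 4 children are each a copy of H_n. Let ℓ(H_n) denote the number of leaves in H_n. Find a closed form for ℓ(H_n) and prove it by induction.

Claim: ℓ(H_n) = 4^n.

Base case: ℓ(H_0) = 1, and 4^0 = 1.
Assume ℓ(H_k) = 4^k.
Then ℓ(H_{k+1}) = 4·ℓ(H_k) = 4·4^k = 4^{k+1}.
So the formula holds for k+1, and by induction ℓ(H_n) = 4^n for all n ≥ 0.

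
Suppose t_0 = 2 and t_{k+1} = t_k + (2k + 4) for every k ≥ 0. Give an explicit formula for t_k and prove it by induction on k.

Claim: t_k = k^2 + 3k + 2.

Base case: t_0 = 2, and 0^2 + 3·0 + 2 = 2.
Assume t_j = j^2 + 3j + 2.
Then t_{j+1} = t_j + (2j + 4) = (j^2 + 3j + 2) + (2j + 4) = j^2 + 5j + 6,
and (j+1)^2 + 3·(j+1) + 2 = j^2 + 5j + 6.
This completes the inductive step, so t_k = k^2 + 3k + 2 for all k ≥ 0.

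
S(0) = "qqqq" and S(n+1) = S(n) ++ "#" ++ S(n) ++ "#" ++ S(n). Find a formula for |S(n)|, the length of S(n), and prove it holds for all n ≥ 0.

Claim: |S(n)| = 5·3^n − 1.

Base case: |S(0)| = 4, and 5·3^0 − 1 = 4.
Assume |S(r)| = 5·3^r − 1.
Then |S(r+1)| = 3|S(r)| + 2 = 3(5·3^r − 1) + 2 = 5·3^{r+1} − 3 + 2 = 5·3^{r+1} − 1.
So the formula holds for r+1, and by induction |S(n)| = 5·3^n − 1 for all n ≥ 0.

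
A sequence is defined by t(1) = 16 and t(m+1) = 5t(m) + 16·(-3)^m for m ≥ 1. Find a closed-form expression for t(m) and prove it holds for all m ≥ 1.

Claim: t(m) = 2·5^m − 2·(-3)^m.

Base case: t(1) = 16, and 2·5^1 − 2·(-3)^1 = 10 + 6 = 16.
Assume t(r) = 2·5^r − 2·(-3)^r for some r ≥ 1.
Then t(r+1) = 5t(r) + 16·(-3)^r = 5·(2·5^r − 2·(-3)^r) + 16·(-3)^r = 2·5^{r+1} − 10·(-3)^r + 16·(-3)^r = 2·5^{r+1} + 6·(-3)^r = 2·5^{r+1} − 2·(-3)^{r+1}.
By induction, t(m) = 2·5^m − 2·(-3)^m for all m ≥ 1.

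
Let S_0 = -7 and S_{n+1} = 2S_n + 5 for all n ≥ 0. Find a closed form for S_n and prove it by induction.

Claim: S_n = -2^{n+1} − 5.

Base case: S_0 = -7, and -2^{0+1} − 5 = -2 − 5 = -7.
Assume S_j = -2^{j+1} − 5 for some j ≥ 0.
Then S_{j+1} = 2S_j + 5 = 2·(-2^{j+1} − 5) + 5 = -2^{j+2} − 10 + 5 = -2^{j+2} − 5.
By induction, S_n = -2^{n+1} − 5 for all n ≥ 0.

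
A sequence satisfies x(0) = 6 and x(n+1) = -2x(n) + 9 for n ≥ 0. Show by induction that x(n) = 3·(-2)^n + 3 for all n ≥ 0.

Base case: x(0) = 6, and 3·(-2)^0 + 3 = 3 + 3 = 6.
Assume x(r) = 3·(-2)^r + 3 for some r ≥ 0.
Then x(r+1) = -2x(r) + 9 = -2·(3·(-2)^r + 3) + 9 = -6·(-2)^r − 6 + 9 = 3·(-2)^{r+1} + 3.
By induction, x(n) = 3·(-2)^n + 3 for all n ≥ 0.

x(n) = 3·(-2)^n + 3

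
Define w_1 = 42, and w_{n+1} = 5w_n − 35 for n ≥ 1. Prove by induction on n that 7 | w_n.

Base case: w_1 = 42 = 7·6, so 7 | w_1.
Assume 7 | w_k, so w_k = 7t for some integer t.
Then w_{k+1} = 5w_k − 35 = 5·(7t) − 35 = 7(5t − 5), so 7 | w_{k+1}.
This completes the inductive step, so 7 | w_n for all n ≥ 1.

7 | w_n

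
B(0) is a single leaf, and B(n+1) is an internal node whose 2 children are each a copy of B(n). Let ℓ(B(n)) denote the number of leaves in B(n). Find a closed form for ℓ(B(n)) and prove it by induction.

Claim: ℓ(B(n)) = 2^n.

Base case: ℓ(B(0)) = 1, and 2^0 = 1.
Assume ℓ(B(k)) = 2^k.
Then ℓ(B(k+1)) = 2·ℓ(B(k)) = 2·2^k = 2^{k+1}.
So the formula holds for k+1, and by induction ℓ(B(n)) = 2^n for all n ≥ 0.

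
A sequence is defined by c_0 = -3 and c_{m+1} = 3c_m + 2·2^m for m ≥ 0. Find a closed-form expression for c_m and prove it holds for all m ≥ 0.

Claim: c_m = -3^m − 2·2^m.

Base case: c_0 = -3, and -3^0 − 2·2^0 = -1 − 2 = -3.
Assume c_j = -3^j − 2·2^j for some j ≥ 0.
Then c_{j+1} = 3c_j + 2·2^j = 3·(-3^j − 2·2^j) + 2·2^j = -3^{j+1} − 6·2^j + 2·2^j = -3^{j+1} − 4·2^j = -3^{j+1} − 2·2^{j+1}.
Hence c_m = -3^m − 2·2^m for every m ≥ 0, by induction.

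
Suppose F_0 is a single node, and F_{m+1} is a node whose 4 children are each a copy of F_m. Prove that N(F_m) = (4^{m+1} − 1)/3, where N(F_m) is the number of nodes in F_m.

Base case: N(F_0) = 1, and (4^{0+1} − 1)/3 = 1.
Assume N(F_k) = (4^{k+1} − 1)/3.
Then N(F_{k+1}) = 1 + 4N(F_k) = 1 + 4·(4^{k+1} − 1)/3 = 1 + (4^{k+2} − 4)/3 = (3 + 4^{k+2} − 4)/3 = (4^{k+2} − 1)/3.
This completes the inductive step, so N(F_m) = (4^{m+1} − 1)/3 for all m ≥ 0.

N(F_m) = (4^{m+1} − 1)/3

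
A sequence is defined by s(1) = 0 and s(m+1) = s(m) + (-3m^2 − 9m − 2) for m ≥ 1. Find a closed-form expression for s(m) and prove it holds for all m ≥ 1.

Claim: s(m) = -m^3 − 3m^2 + 2m + 2.

Base case: s(1) = 0, and -1^3 − 3·1^2 + 2·1 + 2 = 0.
Assume s(r) = -r^3 − 3r^2 + 2r + 2.
Then s(r+1) = s(r) + (-3r^2 − 9r − 2) = (-r^3 − 3r^2 + 2r + 2) + (-3r^2 − 9r − 2) = -r^3 − 6r^2 − 7r,
and -(r+1)^3 − 3·(r+1)^2 + 2·(r+1) + 2 = -r^3 − 6r^2 − 7r.
By induction, s(m) = -m^3 − 3m^2 + 2m + 2 for all m ≥ 1.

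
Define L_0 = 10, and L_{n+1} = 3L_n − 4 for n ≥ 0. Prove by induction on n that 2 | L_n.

Base case: L_0 = 10 = 2·5, so 2 | L_0.
Assume 2 | L_m, so L_m = 2t for some integer t.
Then L_{m+1} = 3L_m − 4 = 3·(2t) − 4 = 2(3t − 2), so 2 | L_{m+1}.
So the property holds for m+1, and by induction 2 | L_n for all n ≥ 0.

2 | L_n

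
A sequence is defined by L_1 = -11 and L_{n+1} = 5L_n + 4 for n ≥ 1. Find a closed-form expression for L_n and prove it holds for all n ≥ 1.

Claim: L_n = -2·5^n − 1.

Base case: L_1 = -11, and -2·5^1 − 1 = -10 − 1 = -11.
Assume L_k = -2·5^k − 1 for some k ≥ 1.
Then L_{k+1} = 5L_k + 4 = 5·(-2·5^k − 1) + 4 = -10·5^k − 5 + 4 = -2·5^{k+1} − 1.
By induction, L_n = -2·5^n − 1 for all n ≥ 1.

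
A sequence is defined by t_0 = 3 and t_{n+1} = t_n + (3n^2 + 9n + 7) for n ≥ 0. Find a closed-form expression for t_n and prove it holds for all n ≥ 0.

Claim: t_n = n^3 + 3n^2 + 3n + 3.

Base case: t_0 = 3, and 0^3 + 3·0^2 + 3·0 + 3 = 3.
Assume t_j = j^3 + 3j^2 + 3j + 3.
Then t_{j+1} = t_j + (3j^2 + 9j + 7) = (j^3 + 3j^2 + 3j + 3) + (3j^2 + 9j + 7) = j^3 + 6j^2 + 12j + 10,
and (j+1)^3 + 3·(j+1)^2 + 3·(j+1) + 3 = j^3 + 6j^2 + 12j + 10.
Hence t_n = n^3 + 3n^2 + 3n + 3 for every n ≥ 0, by induction.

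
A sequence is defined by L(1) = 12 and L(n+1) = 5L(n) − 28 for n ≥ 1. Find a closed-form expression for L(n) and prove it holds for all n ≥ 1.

Claim: L(n) = 5^n + 7.

Base case: L(1) = 12, and 5^1 + 7 = 5 + 7 = 12.
Assume L(k) = 5^k + 7 for some k ≥ 1.
Then L(k+1) = 5L(k) − 28 = 5·(5^k + 7) − 28 = 5^{k+1} + 35 − 28 = 5^{k+1} + 7.
By induction, L(n) = 5^n + 7 for all n ≥ 1.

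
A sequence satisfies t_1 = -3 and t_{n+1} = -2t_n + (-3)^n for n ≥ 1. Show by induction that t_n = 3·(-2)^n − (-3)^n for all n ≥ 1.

Base case: t_1 = -3, and 3·(-2)^1 − (-3)^1 = -6 + 3 = -3.
Assume t_r = 3·(-2)^r − (-3)^r for some r ≥ 1.
Then t_{r+1} = -2t_r + (-3)^r = -2·(3·(-2)^r − (-3)^r) + (-3)^r = 3·(-2)^{r+1} + 2·(-3)^r + (-3)^r = 3·(-2)^{r+1} + 3·(-3)^r = 3·(-2)^{r+1} − (-3)^{r+1}.
Hence t_n = 3·(-2)^n − (-3)^n for every n ≥ 1, by induction.

t_n = 3·(-2)^n − (-3)^n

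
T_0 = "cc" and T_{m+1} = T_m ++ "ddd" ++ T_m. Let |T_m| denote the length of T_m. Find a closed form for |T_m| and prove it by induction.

Claim: |T_m| = 5·2^m − 3.

Base case: |T_0| = 2, and 5·2^0 − 3 = 2.
Assume |T_k| = 5·2^k − 3.
Then |T_{k+1}| = |T_k| + 3 + |T_k| = 2|T_k| + 3 = 2(5·2^k − 3) + 3 = 5·2^{k+1} − 6 + 3 = 5·2^{k+1} − 3.
This completes the inductive step, so |T_m| = 5·2^m − 3 for all m ≥ 0.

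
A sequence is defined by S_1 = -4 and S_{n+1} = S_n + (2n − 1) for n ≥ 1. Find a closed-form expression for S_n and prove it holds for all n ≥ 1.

Claim: S_n = n^2 − 2n − 3.

Base case: S_1 = -4, and 1^2 − 2·1 − 3 = -4.
Assume S_m = m^2 − 2m − 3.
Then S_{m+1} = S_m + (2m − 1) = (m^2 − 2m − 3) + (2m − 1) = m^2 − 4,
and (m+1)^2 − 2·(m+1) − 3 = m^2 − 4.
This completes the inductive step, so S_n = n^2 − 2n − 3 for all n ≥ 1.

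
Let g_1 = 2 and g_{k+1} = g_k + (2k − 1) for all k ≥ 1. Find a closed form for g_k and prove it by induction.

Claim: g_k = k^2 − 2k + 3.

Base case: g_1 = 2, and 1^2 − 2·1 + 3 = 2.
Assume g_m = m^2 − 2m + 3.
Then g_{m+1} = g_m + (2m − 1) = (m^2 − 2m + 3) + (2m − 1) = m^2 + 2,
and (m+1)^2 − 2·(m+1) + 3 = m^2 + 2.
Hence g_k = k^2 − 2k + 3 for every k ≥ 1, by induction.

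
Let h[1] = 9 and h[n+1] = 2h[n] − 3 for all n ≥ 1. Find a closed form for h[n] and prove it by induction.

Claim: h[n] = 3·2^n + 3.

Base case: h[1] = 9, and 3·2^1 + 3 = 6 + 3 = 9.
Assume h[m] = 3·2^m + 3 for some m ≥ 1.
Then h[m+1] = 2h[m] − 3 = 2·(3·2^m + 3) − 3 = 6·2^m + 6 − 3 = 3·2^{m+1} + 3.
By induction, h[n] = 3·2^n + 3 for all n ≥ 1.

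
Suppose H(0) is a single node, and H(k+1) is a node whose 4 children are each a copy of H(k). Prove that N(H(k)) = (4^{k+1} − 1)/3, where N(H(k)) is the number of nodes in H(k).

Base case: N(H(0)) = 1, and (4^{0+1} − 1)/3 = 1.
Assume N(H(r)) = (4^{r+1} − 1)/3.
Then N(H(r+1)) = 1 + 4N(H(r)) = 1 + 4·(4^{r+1} − 1)/3 = 1 + (4^{r+2} − 4)/3 = (3 + 4^{r+2} − 4)/3 = (4^{r+2} − 1)/3.
Hence N(H(k)) = (4^{k+1} − 1)/3 for every k ≥ 0, by induction.

N(H(k)) = (4^{k+1} − 1)/3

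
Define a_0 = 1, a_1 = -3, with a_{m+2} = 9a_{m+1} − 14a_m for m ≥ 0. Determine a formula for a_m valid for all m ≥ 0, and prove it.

Claim: a_m = 2·2^m − 7^m.

Base cases: a_0 = 1 and 2·2^0 − 7^0 = 1; a_1 = -3 and 2·2^1 − 7^1 = -3.
Assume a_j = 2·2^j − 7^j for all 0 ≤ j ≤ r, where r ≥ 1.
Then a_{r+1} = 9a_r − 14a_{r−1} = 9·(2·2^r − 7^r) − 14·(2·2^{r−1} − 7^{r−1}) = 2·(9·2 − 14)2^{r−1} − (9·7 − 14)7^{r−1} = 8·2^{r−1} − 49·7^{r−1} = 2·2^{r+1} − 7^{r+1}.
By strong induction, a_m = 2·2^m − 7^m for all m ≥ 0.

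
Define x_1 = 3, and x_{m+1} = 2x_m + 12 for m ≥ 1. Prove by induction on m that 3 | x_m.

Base case: x_1 = 3 = 3·1, so 3 | x_1.
Assume 3 | x_j, so x_j = 3t for some integer t.
Then x_{j+1} = 2x_j + 12 = 2·(3t) + 12 = 3(2t + 4), so 3 | x_{j+1}.
This completes the inductive step, so 3 | x_m for all m ≥ 1.

3 | x_m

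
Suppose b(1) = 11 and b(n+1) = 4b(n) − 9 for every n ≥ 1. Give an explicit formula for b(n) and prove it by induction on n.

Claim: b(n) = 2·4^n + 3.

Base case: b(1) = 11, and 2·4^1 + 3 = 8 + 3 = 11.
Assume b(j) = 2·4^j + 3 for some j ≥ 1.
Then b(j+1) = 4b(j) − 9 = 4·(2·4^j + 3) − 9 = 8·4^j + 12 − 9 = 2·4^{j+1} + 3.
So the formula holds for j+1, and by induction b(n) = 2·4^n + 3 for all n ≥ 1.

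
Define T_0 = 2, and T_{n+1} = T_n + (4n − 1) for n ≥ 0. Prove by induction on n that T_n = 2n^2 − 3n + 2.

Base case: T_0 = 2, and 2·0^2 − 3·0 + 2 = 2.
Assume T_k = 2k^2 − 3k + 2.
Then T_{k+1} = T_k + (4k − 1) = (2k^2 − 3k + 2) + (4k − 1) = 2k^2 + k + 1,
and 2·(k+1)^2 − 3·(k+1) + 2 = 2k^2 + k + 1.
By induction, T_n = 2n^2 − 3n + 2 for all n ≥ 0.

T_n = 2n^2 − 3n + 2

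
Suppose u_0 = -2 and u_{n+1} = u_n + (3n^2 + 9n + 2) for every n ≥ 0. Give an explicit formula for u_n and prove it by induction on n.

Claim: u_n = n^3 + 3n^2 − 2n − 2.

Base case: u_0 = -2, and 0^3 + 3·0^2 − 2·0 − 2 = -2.
Assume u_m = m^3 + 3m^2 − 2m − 2.
Then u_{m+1} = u_m + (3m^2 + 9m + 2) = (m^3 + 3m^2 − 2m − 2) + (3m^2 + 9m + 2) = m^3 + 6m^2 + 7m,
and (m+1)^3 + 3·(m+1)^2 − 2·(m+1) − 2 = m^3 + 6m^2 + 7m.
Hence u_n = n^3 + 3n^2 − 2n − 2 for every n ≥ 0, by induction.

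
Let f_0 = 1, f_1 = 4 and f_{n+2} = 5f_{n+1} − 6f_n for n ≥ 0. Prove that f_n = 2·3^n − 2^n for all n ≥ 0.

Base cases: f_0 = 1 and 2·3^0 − 2^0 = 1; f_1 = 4 and 2·3^1 − 2^1 = 4.
Assume f_j = 2·3^j − 2^j for all 0 ≤ j ≤ k, where k ≥ 1.
Then f_{k+1} = 5f_k − 6f_{k−1} = 5·(2·3^k − 2^k) − 6·(2·3^{k−1} − 2^{k−1}) = 2·(5·3 − 6)3^{k−1} − (5·2 − 6)2^{k−1} = 18·3^{k−1} − 4·2^{k−1} = 2·3^{k+1} − 2^{k+1}.
By strong induction, f_n = 2·3^n − 2^n for all n ≥ 0.

f_n = 2·3^n − 2^n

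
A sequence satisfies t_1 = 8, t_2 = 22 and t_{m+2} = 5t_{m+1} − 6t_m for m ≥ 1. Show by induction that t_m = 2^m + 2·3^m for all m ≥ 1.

Base cases: t_1 = 8 and 2^1 + 2·3^1 = 8; t_2 = 22 and 2^2 + 2·3^2 = 22.
Assume t_i = 2^i + 2·3^i for all 1 ≤ i ≤ j, where j ≥ 2.
Then t_{j+1} = 5t_j − 6t_{j−1} = 5·(2^j + 2·3^j) − 6·(2^{j−1} + 2·3^{j−1}) = (5·2 − 6)2^{j−1} + 2·(5·3 − 6)3^{j−1} = 4·2^{j−1} + 18·3^{j−1} = 2^{j+1} + 2·3^{j+1}.
Hence t_m = 2^m + 2·3^m for every m ≥ 1, by strong induction.

t_m = 2^m + 2·3^m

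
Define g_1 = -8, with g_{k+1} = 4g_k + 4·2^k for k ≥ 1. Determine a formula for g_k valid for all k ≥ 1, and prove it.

Claim: g_k = -4^k − 2·2^k.

Base case: g_1 = -8, and -4^1 − 2·2^1 = -4 − 4 = -8.
Assume g_j = -4^j − 2·2^j for some j ≥ 1.
Then g_{j+1} = 4g_j + 4·2^j = 4·(-4^j − 2·2^j) + 4·2^j = -4^{j+1} − 8·2^j + 4·2^j = -4^{j+1} − 4·2^j = -4^{j+1} − 2·2^{j+1}.
Hence g_k = -4^k − 2·2^k for every k ≥ 1, by induction.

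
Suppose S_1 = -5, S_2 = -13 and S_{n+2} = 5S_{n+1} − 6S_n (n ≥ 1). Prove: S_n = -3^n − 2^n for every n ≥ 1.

Base cases: S_1 = -5 and -3^1 − 2^1 = -5; S_2 = -13 and -3^2 − 2^2 = -13.
Assume S_j = -3^j − 2^j for all 1 ≤ j ≤ r, where r ≥ 2.
Then S_{r+1} = 5S_r − 6S_{r−1} = 5·(-3^r − 2^r) − 6·(-3^{r−1} − 2^{r−1}) = -(5·3 − 6)3^{r−1} − (5·2 − 6)2^{r−1} = -9·3^{r−1} − 4·2^{r−1} = -3^{r+1} − 2^{r+1}.
By strong induction, S_n = -3^n − 2^n for all n ≥ 1.

S_n = -3^n − 2^n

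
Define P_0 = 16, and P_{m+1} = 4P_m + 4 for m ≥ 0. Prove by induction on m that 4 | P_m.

Base case: P_0 = 16 = 4·4, so 4 | P_0.
Assume 4 | P_j, so P_j = 4t for some integer t.
Then P_{j+1} = 4P_j + 4 = 4·(4t) + 4 = 4(4t + 1), so 4 | P_{j+1}.
So the property holds for j+1, and by induction 4 | P_m for all m ≥ 0.

4 | P_m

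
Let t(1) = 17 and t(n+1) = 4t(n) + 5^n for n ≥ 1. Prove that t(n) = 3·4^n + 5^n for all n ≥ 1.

Base case: t(1) = 17, and 3·4^1 + 5^1 = 12 + 5 = 17.
Assume t(k) = 3·4^k + 5^k for some k ≥ 1.
Then t(k+1) = 4t(k) + 5^k = 4·(3·4^k + 5^k) + 5^k = 3·4^{k+1} + 4·5^k + 5^k = 3·4^{k+1} + 5·5^k = 3·4^{k+1} + 5^{k+1}.
By induction, t(n) = 3·4^n + 5^n for all n ≥ 1.

t(n) = 3·4^n + 5^n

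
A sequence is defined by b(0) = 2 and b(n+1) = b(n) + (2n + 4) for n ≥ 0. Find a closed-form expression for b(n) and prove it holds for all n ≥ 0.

Claim: b(n) = n^2 + 3n + 2.

Base case: b(0) = 2, and 0^2 + 3·0 + 2 = 2.
Assume b(k) = k^2 + 3k + 2.
Then b(k+1) = b(k) + (2k + 4) = (k^2 + 3k + 2) + (2k + 4) = k^2 + 5k + 6,
and (k+1)^2 + 3·(k+1) + 2 = k^2 + 5k + 6.
Hence b(n) = n^2 + 3n + 2 for every n ≥ 0, by induction.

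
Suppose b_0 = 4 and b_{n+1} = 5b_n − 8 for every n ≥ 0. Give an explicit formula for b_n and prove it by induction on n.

Claim: b_n = 2·5^n + 2.

Base case: b_0 = 4, and 2·5^0 + 2 = 2 + 2 = 4.
Assume b_j = 2·5^j + 2 for some j ≥ 0.
Then b_{j+1} = 5b_j − 8 = 5·(2·5^j + 2) − 8 = 10·5^j + 10 − 8 = 2·5^{j+1} + 2.
Hence b_n = 2·5^n + 2 for every n ≥ 0, by induction.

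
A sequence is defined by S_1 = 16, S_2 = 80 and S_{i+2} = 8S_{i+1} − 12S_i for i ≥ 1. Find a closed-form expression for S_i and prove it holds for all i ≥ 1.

Claim: S_i = 2·2^i + 2·6^i.

Base cases: S_1 = 16 and 2·2^1 + 2·6^1 = 16; S_2 = 80 and 2·2^2 + 2·6^2 = 80.
Assume S_t = 2·2^t + 2·6^t for all 1 ≤ t ≤ j, where j ≥ 2.
Then S_{j+1} = 8S_j − 12S_{j−1} = 8·(2·2^j + 2·6^j) − 12·(2·2^{j−1} + 2·6^{j−1}) = 2·(8·2 − 12)2^{j−1} + 2·(8·6 − 12)6^{j−1} = 8·2^{j−1} + 72·6^{j−1} = 2·2^{j+1} + 2·6^{j+1}.
By strong induction, S_i = 2·2^i + 2·6^i for all i ≥ 1.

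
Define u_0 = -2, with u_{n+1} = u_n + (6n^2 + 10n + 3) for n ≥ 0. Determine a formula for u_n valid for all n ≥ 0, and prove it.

Claim: u_n = 2n^3 + 2n^2 − n − 2.

Base case: u_0 = -2, and 2·0^3 + 2·0^2 − 0 − 2 = -2.
Assume u_j = 2j^3 + 2j^2 − j − 2.
Then u_{j+1} = u_j + (6j^2 + 10j + 3) = (2j^3 + 2j^2 − j − 2) + (6j^2 + 10j + 3) = 2j^3 + 8j^2 + 9j + 1,
and 2·(j+1)^3 + 2·(j+1)^2 − (j+1) − 2 = 2j^3 + 8j^2 + 9j + 1.
This completes the inductive step, so u_n = 2n^3 + 2n^2 − n − 2 for all n ≥ 0.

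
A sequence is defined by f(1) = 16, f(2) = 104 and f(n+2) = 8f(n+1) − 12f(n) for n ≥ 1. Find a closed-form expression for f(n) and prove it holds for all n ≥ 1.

Claim: f(n) = 3·6^n − 2^n.

Base cases: f(1) = 16 and 3·6^1 − 2^1 = 16; f(2) = 104 and 3·6^2 − 2^2 = 104.
Assume f(i) = 3·6^i − 2^i for all 1 ≤ i ≤ j, where j ≥ 2.
Then f(j+1) = 8f(j) − 12f(j−1) = 8·(3·6^j − 2^j) − 12·(3·6^{j−1} − 2^{j−1}) = 3·(8·6 − 12)6^{j−1} − (8·2 − 12)2^{j−1} = 108·6^{j−1} − 4·2^{j−1} = 3·6^{j+1} − 2^{j+1}.
This completes the inductive step, so f(n) = 3·6^n − 2^n for all n ≥ 1.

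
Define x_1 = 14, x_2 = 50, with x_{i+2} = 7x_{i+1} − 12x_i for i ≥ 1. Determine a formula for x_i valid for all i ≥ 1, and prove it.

Claim: x_i = 2·4^i + 2·3^i.

Base cases: x_1 = 14 and 2·4^1 + 2·3^1 = 14; x_2 = 50 and 2·4^2 + 2·3^2 = 50.
Assume x_j = 2·4^j + 2·3^j for all 1 ≤ j ≤ k, where k ≥ 2.
Then x_{k+1} = 7x_k − 12x_{k−1} = 7·(2·4^k + 2·3^k) − 12·(2·4^{k−1} + 2·3^{k−1}) = 2·(7·4 − 12)4^{k−1} + 2·(7·3 − 12)3^{k−1} = 32·4^{k−1} + 18·3^{k−1} = 2·4^{k+1} + 2·3^{k+1}.
By strong induction, x_i = 2·4^i + 2·3^i for all i ≥ 1.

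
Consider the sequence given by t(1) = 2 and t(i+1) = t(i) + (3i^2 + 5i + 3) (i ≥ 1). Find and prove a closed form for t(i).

Claim: t(i) = i^3 + i^2 + i − 1.

Base case: t(1) = 2, and 1^3 + 1^2 + 1 − 1 = 2.
Assume t(m) = m^3 + m^2 + m − 1.
Then t(m+1) = t(m) + (3m^2 + 5m + 3) = (m^3 + m^2 + m − 1) + (3m^2 + 5m + 3) = m^3 + 4m^2 + 6m + 2,
and (m+1)^3 + (m+1)^2 + (m+1) − 1 = m^3 + 4m^2 + 6m + 2.
Hence t(i) = i^3 + i^2 + i − 1 for every i ≥ 1, by induction.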